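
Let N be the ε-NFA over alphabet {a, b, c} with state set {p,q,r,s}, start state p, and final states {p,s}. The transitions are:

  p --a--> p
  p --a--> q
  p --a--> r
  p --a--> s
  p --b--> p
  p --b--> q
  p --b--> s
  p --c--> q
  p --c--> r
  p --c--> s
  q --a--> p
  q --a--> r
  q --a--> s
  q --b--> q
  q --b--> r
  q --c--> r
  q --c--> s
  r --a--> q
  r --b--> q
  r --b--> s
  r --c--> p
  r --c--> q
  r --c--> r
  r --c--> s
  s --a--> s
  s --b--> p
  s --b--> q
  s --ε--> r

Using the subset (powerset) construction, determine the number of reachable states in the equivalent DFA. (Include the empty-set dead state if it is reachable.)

Start state of the DFA: {p} (ε-closure of the NFA start).
{p} --a--> {p,q,r,s}  [new]
{p} --b--> {p,q,r,s}  [seen]
{p} --c--> {q,r,s}  [new]
{p,q,r,s} --a--> {p,q,r,s}  [seen]
{p,q,r,s} --b--> {p,q,r,s}  [seen]
{p,q,r,s} --c--> {p,q,r,s}  [seen]
{q,r,s} --a--> {p,q,r,s}  [seen]
{q,r,s} --b--> {p,q,r,s}  [seen]
{q,r,s} --c--> {p,q,r,s}  [seen]
Reachable DFA states: {p}, {p,q,r,s}, {q,r,s}.

3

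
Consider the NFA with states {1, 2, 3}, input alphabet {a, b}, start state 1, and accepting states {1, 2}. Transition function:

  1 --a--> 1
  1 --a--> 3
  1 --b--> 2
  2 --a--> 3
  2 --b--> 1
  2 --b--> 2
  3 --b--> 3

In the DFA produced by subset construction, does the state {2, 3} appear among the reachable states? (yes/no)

yes

Start state of the DFA: {1}.
{1} --a--> {1, 3}  [new]
{1} --b--> {2}  [new]
{1, 3} --a--> {1, 3}  [seen]
{1, 3} --b--> {2, 3}  [new]
{2} --a--> {3}  [new]
{2} --b--> {1, 2}  [new]
{2, 3} --a--> {3}  [seen]
{2, 3} --b--> {1, 2, 3}  [new]
{3} --a--> ∅  [new]
{3} --b--> {3}  [seen]
{1, 2} --a--> {1, 3}  [seen]
{1, 2} --b--> {1, 2}  [seen]
{1, 2, 3} --a--> {1, 3}  [seen]
{1, 2, 3} --b--> {1, 2, 3}  [seen]
∅ --a--> ∅  [seen]
∅ --b--> ∅  [seen]
Reachable DFA states: {1}, {1, 3}, {2}, {2, 3}, {3}, {1, 2}, {1, 2, 3}, ∅.
{2, 3} is among them.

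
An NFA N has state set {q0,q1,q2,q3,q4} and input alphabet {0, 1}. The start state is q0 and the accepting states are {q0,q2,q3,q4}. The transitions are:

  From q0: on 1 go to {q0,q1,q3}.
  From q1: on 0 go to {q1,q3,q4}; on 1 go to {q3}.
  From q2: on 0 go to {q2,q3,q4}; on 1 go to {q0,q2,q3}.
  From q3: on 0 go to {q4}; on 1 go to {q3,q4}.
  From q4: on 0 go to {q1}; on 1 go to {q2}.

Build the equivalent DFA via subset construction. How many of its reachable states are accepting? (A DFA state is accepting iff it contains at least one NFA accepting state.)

Start state of the DFA: {q0}.
{q0} --0--> ∅  [new]
{q0} --1--> {q0,q1,q3}  [new]
∅ --0--> ∅  [seen]
∅ --1--> ∅  [seen]
{q0,q1,q3} --0--> {q1,q3,q4}  [new]
{q0,q1,q3} --1--> {q0,q1,q3,q4}  [new]
{q1,q3,q4} --0--> {q1,q3,q4}  [seen]
{q1,q3,q4} --1--> {q2,q3,q4}  [new]
{q0,q1,q3,q4} --0--> {q1,q3,q4}  [seen]
{q0,q1,q3,q4} --1--> {q0,q1,q2,q3,q4}  [new]
{q2,q3,q4} --0--> {q1,q2,q3,q4}  [new]
{q2,q3,q4} --1--> {q0,q2,q3,q4}  [new]
{q0,q1,q2,q3,q4} --0--> {q1,q2,q3,q4}  [seen]
{q0,q1,q2,q3,q4} --1--> {q0,q1,q2,q3,q4}  [seen]
{q1,q2,q3,q4} --0--> {q1,q2,q3,q4}  [seen]
{q1,q2,q3,q4} --1--> {q0,q2,q3,q4}  [seen]
{q0,q2,q3,q4} --0--> {q1,q2,q3,q4}  [seen]
{q0,q2,q3,q4} --1--> {q0,q1,q2,q3,q4}  [seen]
Reachable DFA states: {q0}, ∅, {q0,q1,q3}, {q1,q3,q4}, {q0,q1,q3,q4}, {q2,q3,q4}, {q0,q1,q2,q3,q4}, {q1,q2,q3,q4}, {q0,q2,q3,q4}.
Accepting DFA states (contain an NFA accepting state): {q0}, {q0,q1,q3}, {q1,q3,q4}, {q0,q1,q3,q4}, {q2,q3,q4}, {q0,q1,q2,q3,q4}, {q1,q2,q3,q4}, {q0,q2,q3,q4}.

8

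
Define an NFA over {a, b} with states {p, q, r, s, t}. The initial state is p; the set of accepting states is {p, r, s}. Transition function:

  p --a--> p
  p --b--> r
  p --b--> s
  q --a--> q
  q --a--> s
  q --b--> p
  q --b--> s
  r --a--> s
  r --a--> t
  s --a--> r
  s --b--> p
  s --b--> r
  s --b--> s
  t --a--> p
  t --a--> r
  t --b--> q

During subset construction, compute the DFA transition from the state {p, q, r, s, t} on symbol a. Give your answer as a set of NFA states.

{p, q, r, s, t}

δ(p,a) = {p}; δ(q,a) = {q, s}; δ(r,a) = {s, t}; δ(s,a) = {r}; δ(t,a) = {p, r}.
Union: {p, q, r, s, t}.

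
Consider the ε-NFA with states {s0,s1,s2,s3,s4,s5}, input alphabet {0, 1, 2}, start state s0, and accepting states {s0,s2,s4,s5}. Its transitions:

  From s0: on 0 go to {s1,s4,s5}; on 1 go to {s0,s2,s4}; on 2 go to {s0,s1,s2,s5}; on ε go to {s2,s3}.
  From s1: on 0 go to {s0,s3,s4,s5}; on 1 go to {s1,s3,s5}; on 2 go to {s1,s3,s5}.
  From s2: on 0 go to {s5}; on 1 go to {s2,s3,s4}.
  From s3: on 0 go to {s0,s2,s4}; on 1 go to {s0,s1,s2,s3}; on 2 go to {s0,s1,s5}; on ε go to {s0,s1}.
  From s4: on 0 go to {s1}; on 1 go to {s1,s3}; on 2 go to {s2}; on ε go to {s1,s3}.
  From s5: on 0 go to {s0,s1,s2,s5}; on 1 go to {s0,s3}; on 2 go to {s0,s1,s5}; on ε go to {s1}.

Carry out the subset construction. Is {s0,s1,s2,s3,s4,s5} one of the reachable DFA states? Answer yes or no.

yes

Start state of the DFA: {s0,s1,s2,s3} (ε-closure of the NFA start).
{s0,s1,s2,s3} --0--> {s0,s1,s2,s3,s4,s5}  [new]
{s0,s1,s2,s3} --1--> {s0,s1,s2,s3,s4,s5}  [seen]
{s0,s1,s2,s3} --2--> {s0,s1,s2,s3,s5}  [new]
{s0,s1,s2,s3,s4,s5} --0--> {s0,s1,s2,s3,s4,s5}  [seen]
{s0,s1,s2,s3,s4,s5} --1--> {s0,s1,s2,s3,s4,s5}  [seen]
{s0,s1,s2,s3,s4,s5} --2--> {s0,s1,s2,s3,s5}  [seen]
{s0,s1,s2,s3,s5} --0--> {s0,s1,s2,s3,s4,s5}  [seen]
{s0,s1,s2,s3,s5} --1--> {s0,s1,s2,s3,s4,s5}  [seen]
{s0,s1,s2,s3,s5} --2--> {s0,s1,s2,s3,s5}  [seen]
Reachable DFA states: {s0,s1,s2,s3}, {s0,s1,s2,s3,s4,s5}, {s0,s1,s2,s3,s5}.
{s0,s1,s2,s3,s4,s5} is among them.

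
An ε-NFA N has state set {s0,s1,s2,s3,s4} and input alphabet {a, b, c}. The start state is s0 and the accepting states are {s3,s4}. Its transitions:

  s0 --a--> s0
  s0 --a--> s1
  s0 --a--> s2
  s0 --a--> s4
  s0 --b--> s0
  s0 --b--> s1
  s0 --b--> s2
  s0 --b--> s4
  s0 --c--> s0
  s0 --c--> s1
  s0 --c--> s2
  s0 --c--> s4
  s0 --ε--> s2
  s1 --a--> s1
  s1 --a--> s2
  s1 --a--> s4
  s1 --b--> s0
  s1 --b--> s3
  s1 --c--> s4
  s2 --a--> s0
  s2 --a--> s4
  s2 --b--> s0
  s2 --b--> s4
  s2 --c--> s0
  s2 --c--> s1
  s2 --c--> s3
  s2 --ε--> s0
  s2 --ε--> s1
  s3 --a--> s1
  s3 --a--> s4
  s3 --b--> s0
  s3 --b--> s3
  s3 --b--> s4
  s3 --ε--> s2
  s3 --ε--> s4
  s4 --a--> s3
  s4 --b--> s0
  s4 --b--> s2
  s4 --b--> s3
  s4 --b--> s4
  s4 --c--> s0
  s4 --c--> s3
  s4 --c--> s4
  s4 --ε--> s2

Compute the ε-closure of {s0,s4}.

{s0,s1,s2,s4}

Begin with {s0,s4}.
s0 →ε {s2}; add s2.
s2 →ε {s0,s1}; add s1.
ε-closure = {s0,s1,s2,s4}.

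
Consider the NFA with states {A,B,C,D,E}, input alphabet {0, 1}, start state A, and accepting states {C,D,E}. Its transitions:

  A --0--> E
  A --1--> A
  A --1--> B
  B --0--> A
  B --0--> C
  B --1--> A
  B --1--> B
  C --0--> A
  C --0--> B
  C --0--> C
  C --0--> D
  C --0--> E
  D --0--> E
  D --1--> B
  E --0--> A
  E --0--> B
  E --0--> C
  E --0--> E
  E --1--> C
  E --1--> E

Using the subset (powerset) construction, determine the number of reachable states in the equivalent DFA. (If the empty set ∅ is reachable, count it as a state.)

Start state of the DFA: {A}.
{A} --0--> {E}  [new]
{A} --1--> {A,B}  [new]
{E} --0--> {A,B,C,E}  [new]
{E} --1--> {C,E}  [new]
{A,B} --0--> {A,C,E}  [new]
{A,B} --1--> {A,B}  [seen]
{A,B,C,E} --0--> {A,B,C,D,E}  [new]
{A,B,C,E} --1--> {A,B,C,E}  [seen]
{C,E} --0--> {A,B,C,D,E}  [seen]
{C,E} --1--> {C,E}  [seen]
{A,C,E} --0--> {A,B,C,D,E}  [seen]
{A,C,E} --1--> {A,B,C,E}  [seen]
{A,B,C,D,E} --0--> {A,B,C,D,E}  [seen]
{A,B,C,D,E} --1--> {A,B,C,E}  [seen]
Reachable DFA states: {A}, {E}, {A,B}, {A,B,C,E}, {C,E}, {A,C,E}, {A,B,C,D,E}.

7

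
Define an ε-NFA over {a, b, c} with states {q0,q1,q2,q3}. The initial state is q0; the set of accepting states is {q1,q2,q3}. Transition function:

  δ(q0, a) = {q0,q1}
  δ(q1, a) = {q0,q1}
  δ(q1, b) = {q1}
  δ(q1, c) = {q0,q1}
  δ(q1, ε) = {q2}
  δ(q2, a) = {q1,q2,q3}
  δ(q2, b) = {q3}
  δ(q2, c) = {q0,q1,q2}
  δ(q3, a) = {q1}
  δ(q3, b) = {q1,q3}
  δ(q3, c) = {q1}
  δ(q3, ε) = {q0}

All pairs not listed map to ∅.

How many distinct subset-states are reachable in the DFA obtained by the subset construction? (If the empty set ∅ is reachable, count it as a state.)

Start state of the DFA: {q0} (ε-closure of the NFA start).
{q0} --a--> {q0,q1,q2}  [new]
{q0} --b--> ∅  [new]
{q0} --c--> ∅  [seen]
{q0,q1,q2} --a--> {q0,q1,q2,q3}  [new]
{q0,q1,q2} --b--> {q0,q1,q2,q3}  [seen]
{q0,q1,q2} --c--> {q0,q1,q2}  [seen]
∅ --a--> ∅  [seen]
∅ --b--> ∅  [seen]
∅ --c--> ∅  [seen]
{q0,q1,q2,q3} --a--> {q0,q1,q2,q3}  [seen]
{q0,q1,q2,q3} --b--> {q0,q1,q2,q3}  [seen]
{q0,q1,q2,q3} --c--> {q0,q1,q2}  [seen]
Reachable DFA states: {q0}, {q0,q1,q2}, ∅, {q0,q1,q2,q3}.

4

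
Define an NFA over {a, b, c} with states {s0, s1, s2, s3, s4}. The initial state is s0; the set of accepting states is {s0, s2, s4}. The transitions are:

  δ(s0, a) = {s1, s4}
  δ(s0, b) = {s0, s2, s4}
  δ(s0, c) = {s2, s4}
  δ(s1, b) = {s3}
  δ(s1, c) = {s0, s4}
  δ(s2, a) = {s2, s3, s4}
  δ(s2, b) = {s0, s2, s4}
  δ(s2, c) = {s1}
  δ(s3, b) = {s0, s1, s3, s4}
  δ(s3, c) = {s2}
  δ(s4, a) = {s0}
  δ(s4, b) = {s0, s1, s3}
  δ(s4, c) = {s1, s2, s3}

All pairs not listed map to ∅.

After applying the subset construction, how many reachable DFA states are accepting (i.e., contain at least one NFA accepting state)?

Start state of the DFA: {s0}.
{s0} --a--> {s1, s4}  [new]
{s0} --b--> {s0, s2, s4}  [new]
{s0} --c--> {s2, s4}  [new]
{s1, s4} --a--> {s0}  [seen]
{s1, s4} --b--> {s0, s1, s3}  [new]
{s1, s4} --c--> {s0, s1, s2, s3, s4}  [new]
{s0, s2, s4} --a--> {s0, s1, s2, s3, s4}  [seen]
{s0, s2, s4} --b--> {s0, s1, s2, s3, s4}  [seen]
{s0, s2, s4} --c--> {s1, s2, s3, s4}  [new]
{s2, s4} --a--> {s0, s2, s3, s4}  [new]
{s2, s4} --b--> {s0, s1, s2, s3, s4}  [seen]
{s2, s4} --c--> {s1, s2, s3}  [new]
{s0, s1, s3} --a--> {s1, s4}  [seen]
{s0, s1, s3} --b--> {s0, s1, s2, s3, s4}  [seen]
{s0, s1, s3} --c--> {s0, s2, s4}  [seen]
{s0, s1, s2, s3, s4} --a--> {s0, s1, s2, s3, s4}  [seen]
{s0, s1, s2, s3, s4} --b--> {s0, s1, s2, s3, s4}  [seen]
{s0, s1, s2, s3, s4} --c--> {s0, s1, s2, s3, s4}  [seen]
{s1, s2, s3, s4} --a--> {s0, s2, s3, s4}  [seen]
{s1, s2, s3, s4} --b--> {s0, s1, s2, s3, s4}  [seen]
{s1, s2, s3, s4} --c--> {s0, s1, s2, s3, s4}  [seen]
{s0, s2, s3, s4} --a--> {s0, s1, s2, s3, s4}  [seen]
{s0, s2, s3, s4} --b--> {s0, s1, s2, s3, s4}  [seen]
{s0, s2, s3, s4} --c--> {s1, s2, s3, s4}  [seen]
{s1, s2, s3} --a--> {s2, s3, s4}  [new]
{s1, s2, s3} --b--> {s0, s1, s2, s3, s4}  [seen]
{s1, s2, s3} --c--> {s0, s1, s2, s4}  [new]
{s2, s3, s4} --a--> {s0, s2, s3, s4}  [seen]
{s2, s3, s4} --b--> {s0, s1, s2, s3, s4}  [seen]
{s2, s3, s4} --c--> {s1, s2, s3}  [seen]
{s0, s1, s2, s4} --a--> {s0, s1, s2, s3, s4}  [seen]
{s0, s1, s2, s4} --b--> {s0, s1, s2, s3, s4}  [seen]
{s0, s1, s2, s4} --c--> {s0, s1, s2, s3, s4}  [seen]
Reachable DFA states: {s0}, {s1, s4}, {s0, s2, s4}, {s2, s4}, {s0, s1, s3}, {s0, s1, s2, s3, s4}, {s1, s2, s3, s4}, {s0, s2, s3, s4}, {s1, s2, s3}, {s2, s3, s4}, {s0, s1, s2, s4}.
Accepting DFA states (contain an NFA accepting state): {s0}, {s1, s4}, {s0, s2, s4}, {s2, s4}, {s0, s1, s3}, {s0, s1, s2, s3, s4}, {s1, s2, s3, s4}, {s0, s2, s3, s4}, {s1, s2, s3}, {s2, s3, s4}, {s0, s1, s2, s4}.

11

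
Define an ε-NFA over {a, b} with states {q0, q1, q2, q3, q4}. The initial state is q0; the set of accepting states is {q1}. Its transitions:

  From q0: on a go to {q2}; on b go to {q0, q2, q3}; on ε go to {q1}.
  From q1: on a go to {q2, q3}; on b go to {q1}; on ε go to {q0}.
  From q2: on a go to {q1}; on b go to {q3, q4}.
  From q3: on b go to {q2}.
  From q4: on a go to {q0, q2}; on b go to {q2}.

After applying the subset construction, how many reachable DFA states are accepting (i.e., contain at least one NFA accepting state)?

Start state of the DFA: {q0, q1} (ε-closure of the NFA start).
{q0, q1} --a--> {q2, q3}  [new]
{q0, q1} --b--> {q0, q1, q2, q3}  [new]
{q2, q3} --a--> {q0, q1}  [seen]
{q2, q3} --b--> {q2, q3, q4}  [new]
{q0, q1, q2, q3} --a--> {q0, q1, q2, q3}  [seen]
{q0, q1, q2, q3} --b--> {q0, q1, q2, q3, q4}  [new]
{q2, q3, q4} --a--> {q0, q1, q2}  [new]
{q2, q3, q4} --b--> {q2, q3, q4}  [seen]
{q0, q1, q2, q3, q4} --a--> {q0, q1, q2, q3}  [seen]
{q0, q1, q2, q3, q4} --b--> {q0, q1, q2, q3, q4}  [seen]
{q0, q1, q2} --a--> {q0, q1, q2, q3}  [seen]
{q0, q1, q2} --b--> {q0, q1, q2, q3, q4}  [seen]
Reachable DFA states: {q0, q1}, {q2, q3}, {q0, q1, q2, q3}, {q2, q3, q4}, {q0, q1, q2, q3, q4}, {q0, q1, q2}.
Accepting DFA states (contain an NFA accepting state): {q0, q1}, {q0, q1, q2, q3}, {q0, q1, q2, q3, q4}, {q0, q1, q2}.

4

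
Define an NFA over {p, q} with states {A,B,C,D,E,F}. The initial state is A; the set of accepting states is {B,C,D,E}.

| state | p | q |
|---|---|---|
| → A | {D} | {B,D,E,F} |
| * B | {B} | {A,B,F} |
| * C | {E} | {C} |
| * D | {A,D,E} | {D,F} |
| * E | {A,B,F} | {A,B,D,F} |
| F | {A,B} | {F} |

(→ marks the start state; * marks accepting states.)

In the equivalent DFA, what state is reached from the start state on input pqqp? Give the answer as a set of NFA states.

{A,B,D,E}

Start: {A}.
δ(A,p) = {D}.
Union: {D}.
After p: {D}.
δ(D,q) = {D,F}.
Union: {D,F}.
After q: {D,F}.
δ(D,q) = {D,F}; δ(F,q) = {F}.
Union: {D,F}.
After q: {D,F}.
δ(D,p) = {A,D,E}; δ(F,p) = {A,B}.
Union: {A,B,D,E}.
After p: {A,B,D,E}.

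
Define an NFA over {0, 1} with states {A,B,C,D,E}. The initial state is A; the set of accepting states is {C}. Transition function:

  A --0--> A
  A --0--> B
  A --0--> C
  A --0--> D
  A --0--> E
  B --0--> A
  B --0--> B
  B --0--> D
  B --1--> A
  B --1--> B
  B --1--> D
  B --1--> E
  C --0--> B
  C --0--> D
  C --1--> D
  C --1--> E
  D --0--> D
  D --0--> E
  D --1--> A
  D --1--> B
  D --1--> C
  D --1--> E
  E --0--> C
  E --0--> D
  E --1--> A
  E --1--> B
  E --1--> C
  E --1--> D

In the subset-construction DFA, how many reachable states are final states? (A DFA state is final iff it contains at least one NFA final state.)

1

Start state of the DFA: {A}.
{A} --0--> {A,B,C,D,E}  [new]
{A} --1--> ∅  [new]
{A,B,C,D,E} --0--> {A,B,C,D,E}  [seen]
{A,B,C,D,E} --1--> {A,B,C,D,E}  [seen]
∅ --0--> ∅  [seen]
∅ --1--> ∅  [seen]
Reachable DFA states: {A}, {A,B,C,D,E}, ∅.
Accepting DFA states (contain an NFA accepting state): {A,B,C,D,E}.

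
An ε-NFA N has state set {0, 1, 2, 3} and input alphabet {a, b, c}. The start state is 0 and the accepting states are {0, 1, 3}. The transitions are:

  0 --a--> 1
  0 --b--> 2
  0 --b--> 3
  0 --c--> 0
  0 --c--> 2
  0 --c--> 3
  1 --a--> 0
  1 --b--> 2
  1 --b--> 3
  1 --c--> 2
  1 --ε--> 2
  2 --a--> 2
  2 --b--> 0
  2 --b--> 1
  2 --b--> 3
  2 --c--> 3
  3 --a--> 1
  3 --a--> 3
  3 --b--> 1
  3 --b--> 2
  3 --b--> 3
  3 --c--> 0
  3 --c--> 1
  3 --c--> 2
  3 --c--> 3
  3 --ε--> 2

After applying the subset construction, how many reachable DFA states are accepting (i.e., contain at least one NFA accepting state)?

Start state of the DFA: {0} (ε-closure of the NFA start).
{0} --a--> {1, 2}  [new]
{0} --b--> {2, 3}  [new]
{0} --c--> {0, 2, 3}  [new]
{1, 2} --a--> {0, 2}  [new]
{1, 2} --b--> {0, 1, 2, 3}  [new]
{1, 2} --c--> {2, 3}  [seen]
{2, 3} --a--> {1, 2, 3}  [new]
{2, 3} --b--> {0, 1, 2, 3}  [seen]
{2, 3} --c--> {0, 1, 2, 3}  [seen]
{0, 2, 3} --a--> {1, 2, 3}  [seen]
{0, 2, 3} --b--> {0, 1, 2, 3}  [seen]
{0, 2, 3} --c--> {0, 1, 2, 3}  [seen]
{0, 2} --a--> {1, 2}  [seen]
{0, 2} --b--> {0, 1, 2, 3}  [seen]
{0, 2} --c--> {0, 2, 3}  [seen]
{0, 1, 2, 3} --a--> {0, 1, 2, 3}  [seen]
{0, 1, 2, 3} --b--> {0, 1, 2, 3}  [seen]
{0, 1, 2, 3} --c--> {0, 1, 2, 3}  [seen]
{1, 2, 3} --a--> {0, 1, 2, 3}  [seen]
{1, 2, 3} --b--> {0, 1, 2, 3}  [seen]
{1, 2, 3} --c--> {0, 1, 2, 3}  [seen]
Reachable DFA states: {0}, {1, 2}, {2, 3}, {0, 2, 3}, {0, 2}, {0, 1, 2, 3}, {1, 2, 3}.
Accepting DFA states (contain an NFA accepting state): {0}, {1, 2}, {2, 3}, {0, 2, 3}, {0, 2}, {0, 1, 2, 3}, {1, 2, 3}.

7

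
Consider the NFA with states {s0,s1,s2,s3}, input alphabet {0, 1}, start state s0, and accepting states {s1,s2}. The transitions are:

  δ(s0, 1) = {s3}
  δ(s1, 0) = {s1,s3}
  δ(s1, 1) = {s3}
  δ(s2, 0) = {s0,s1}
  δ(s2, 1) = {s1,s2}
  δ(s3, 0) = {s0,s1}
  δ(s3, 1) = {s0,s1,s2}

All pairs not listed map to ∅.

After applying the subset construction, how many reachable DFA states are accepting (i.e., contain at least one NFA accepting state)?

Start state of the DFA: {s0}.
{s0} --0--> ∅  [new]
{s0} --1--> {s3}  [new]
∅ --0--> ∅  [seen]
∅ --1--> ∅  [seen]
{s3} --0--> {s0,s1}  [new]
{s3} --1--> {s0,s1,s2}  [new]
{s0,s1} --0--> {s1,s3}  [new]
{s0,s1} --1--> {s3}  [seen]
{s0,s1,s2} --0--> {s0,s1,s3}  [new]
{s0,s1,s2} --1--> {s1,s2,s3}  [new]
{s1,s3} --0--> {s0,s1,s3}  [seen]
{s1,s3} --1--> {s0,s1,s2,s3}  [new]
{s0,s1,s3} --0--> {s0,s1,s3}  [seen]
{s0,s1,s3} --1--> {s0,s1,s2,s3}  [seen]
{s1,s2,s3} --0--> {s0,s1,s3}  [seen]
{s1,s2,s3} --1--> {s0,s1,s2,s3}  [seen]
{s0,s1,s2,s3} --0--> {s0,s1,s3}  [seen]
{s0,s1,s2,s3} --1--> {s0,s1,s2,s3}  [seen]
Reachable DFA states: {s0}, ∅, {s3}, {s0,s1}, {s0,s1,s2}, {s1,s3}, {s0,s1,s3}, {s1,s2,s3}, {s0,s1,s2,s3}.
Accepting DFA states (contain an NFA accepting state): {s0,s1}, {s0,s1,s2}, {s1,s3}, {s0,s1,s3}, {s1,s2,s3}, {s0,s1,s2,s3}.

6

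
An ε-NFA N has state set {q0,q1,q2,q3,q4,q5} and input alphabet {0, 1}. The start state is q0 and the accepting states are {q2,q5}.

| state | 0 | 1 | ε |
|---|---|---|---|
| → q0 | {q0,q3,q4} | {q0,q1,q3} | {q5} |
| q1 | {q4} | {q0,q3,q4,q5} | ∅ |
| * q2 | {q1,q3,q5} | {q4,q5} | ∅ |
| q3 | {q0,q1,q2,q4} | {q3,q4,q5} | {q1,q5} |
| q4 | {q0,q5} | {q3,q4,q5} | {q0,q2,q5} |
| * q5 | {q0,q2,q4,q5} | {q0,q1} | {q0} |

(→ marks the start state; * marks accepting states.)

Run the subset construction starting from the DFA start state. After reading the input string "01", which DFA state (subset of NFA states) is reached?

{q0,q1,q2,q3,q4,q5}

Start: {q0,q5}.
δ(q0,0) = {q0,q3,q4}; δ(q5,0) = {q0,q2,q4,q5}.
Union: {q0,q2,q3,q4,q5}.
ε-closure gives {q0,q1,q2,q3,q4,q5}.
After 0: {q0,q1,q2,q3,q4,q5}.
δ(q0,1) = {q0,q1,q3}; δ(q1,1) = {q0,q3,q4,q5}; δ(q2,1) = {q4,q5}; δ(q3,1) = {q3,q4,q5}; δ(q4,1) = {q3,q4,q5}; δ(q5,1) = {q0,q1}.
Union: {q0,q1,q3,q4,q5}.
ε-closure gives {q0,q1,q2,q3,q4,q5}.
After 1: {q0,q1,q2,q3,q4,q5}.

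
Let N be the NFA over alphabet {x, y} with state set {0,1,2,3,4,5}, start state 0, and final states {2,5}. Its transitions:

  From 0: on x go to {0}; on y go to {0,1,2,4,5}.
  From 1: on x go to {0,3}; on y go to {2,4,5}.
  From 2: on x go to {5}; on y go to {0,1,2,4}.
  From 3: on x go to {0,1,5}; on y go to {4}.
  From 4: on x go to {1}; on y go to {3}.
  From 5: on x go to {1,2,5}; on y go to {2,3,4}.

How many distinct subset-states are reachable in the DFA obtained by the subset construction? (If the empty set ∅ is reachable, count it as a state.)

4

Start state of the DFA: {0}.
{0} --x--> {0}  [seen]
{0} --y--> {0,1,2,4,5}  [new]
{0,1,2,4,5} --x--> {0,1,2,3,5}  [new]
{0,1,2,4,5} --y--> {0,1,2,3,4,5}  [new]
{0,1,2,3,5} --x--> {0,1,2,3,5}  [seen]
{0,1,2,3,5} --y--> {0,1,2,3,4,5}  [seen]
{0,1,2,3,4,5} --x--> {0,1,2,3,5}  [seen]
{0,1,2,3,4,5} --y--> {0,1,2,3,4,5}  [seen]
Reachable DFA states: {0}, {0,1,2,4,5}, {0,1,2,3,5}, {0,1,2,3,4,5}.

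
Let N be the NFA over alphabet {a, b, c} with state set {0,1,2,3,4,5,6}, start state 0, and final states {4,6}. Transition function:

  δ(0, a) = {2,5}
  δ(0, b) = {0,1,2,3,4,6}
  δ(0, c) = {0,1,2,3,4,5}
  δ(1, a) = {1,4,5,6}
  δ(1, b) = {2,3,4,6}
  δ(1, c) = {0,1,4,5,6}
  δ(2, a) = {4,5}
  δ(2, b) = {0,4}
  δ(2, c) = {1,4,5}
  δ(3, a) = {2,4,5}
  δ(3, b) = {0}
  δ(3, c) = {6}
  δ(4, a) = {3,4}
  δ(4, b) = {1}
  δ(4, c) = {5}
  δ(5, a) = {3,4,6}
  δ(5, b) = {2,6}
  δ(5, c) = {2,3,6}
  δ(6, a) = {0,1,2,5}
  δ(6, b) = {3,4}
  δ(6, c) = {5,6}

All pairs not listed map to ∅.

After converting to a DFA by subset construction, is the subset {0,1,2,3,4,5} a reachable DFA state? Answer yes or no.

Start state of the DFA: {0}.
{0} --a--> {2,5}  [new]
{0} --b--> {0,1,2,3,4,6}  [new]
{0} --c--> {0,1,2,3,4,5}  [new]
{2,5} --a--> {3,4,5,6}  [new]
{2,5} --b--> {0,2,4,6}  [new]
{2,5} --c--> {1,2,3,4,5,6}  [new]
{0,1,2,3,4,6} --a--> {0,1,2,3,4,5,6}  [new]
{0,1,2,3,4,6} --b--> {0,1,2,3,4,6}  [seen]
{0,1,2,3,4,6} --c--> {0,1,2,3,4,5,6}  [seen]
{0,1,2,3,4,5} --a--> {1,2,3,4,5,6}  [seen]
{0,1,2,3,4,5} --b--> {0,1,2,3,4,6}  [seen]
{0,1,2,3,4,5} --c--> {0,1,2,3,4,5,6}  [seen]
{3,4,5,6} --a--> {0,1,2,3,4,5,6}  [seen]
{3,4,5,6} --b--> {0,1,2,3,4,6}  [seen]
{3,4,5,6} --c--> {2,3,5,6}  [new]
{0,2,4,6} --a--> {0,1,2,3,4,5}  [seen]
{0,2,4,6} --b--> {0,1,2,3,4,6}  [seen]
{0,2,4,6} --c--> {0,1,2,3,4,5,6}  [seen]
{1,2,3,4,5,6} --a--> {0,1,2,3,4,5,6}  [seen]
{1,2,3,4,5,6} --b--> {0,1,2,3,4,6}  [seen]
{1,2,3,4,5,6} --c--> {0,1,2,3,4,5,6}  [seen]
{0,1,2,3,4,5,6} --a--> {0,1,2,3,4,5,6}  [seen]
{0,1,2,3,4,5,6} --b--> {0,1,2,3,4,6}  [seen]
{0,1,2,3,4,5,6} --c--> {0,1,2,3,4,5,6}  [seen]
{2,3,5,6} --a--> {0,1,2,3,4,5,6}  [seen]
{2,3,5,6} --b--> {0,2,3,4,6}  [new]
{2,3,5,6} --c--> {1,2,3,4,5,6}  [seen]
{0,2,3,4,6} --a--> {0,1,2,3,4,5}  [seen]
{0,2,3,4,6} --b--> {0,1,2,3,4,6}  [seen]
{0,2,3,4,6} --c--> {0,1,2,3,4,5,6}  [seen]
Reachable DFA states: {0}, {2,5}, {0,1,2,3,4,6}, {0,1,2,3,4,5}, {3,4,5,6}, {0,2,4,6}, {1,2,3,4,5,6}, {0,1,2,3,4,5,6}, {2,3,5,6}, {0,2,3,4,6}.
{0,1,2,3,4,5} is among them.

yes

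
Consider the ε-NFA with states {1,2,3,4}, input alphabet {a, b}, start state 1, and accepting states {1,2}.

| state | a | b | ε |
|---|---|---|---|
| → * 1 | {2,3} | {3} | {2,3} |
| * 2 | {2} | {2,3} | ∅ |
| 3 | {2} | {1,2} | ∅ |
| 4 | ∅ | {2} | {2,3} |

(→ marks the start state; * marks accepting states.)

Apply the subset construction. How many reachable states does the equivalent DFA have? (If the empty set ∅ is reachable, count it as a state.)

3

Start state of the DFA: {1,2,3} (ε-closure of the NFA start).
{1,2,3} --a--> {2,3}  [new]
{1,2,3} --b--> {1,2,3}  [seen]
{2,3} --a--> {2}  [new]
{2,3} --b--> {1,2,3}  [seen]
{2} --a--> {2}  [seen]
{2} --b--> {2,3}  [seen]
Reachable DFA states: {1,2,3}, {2,3}, {2}.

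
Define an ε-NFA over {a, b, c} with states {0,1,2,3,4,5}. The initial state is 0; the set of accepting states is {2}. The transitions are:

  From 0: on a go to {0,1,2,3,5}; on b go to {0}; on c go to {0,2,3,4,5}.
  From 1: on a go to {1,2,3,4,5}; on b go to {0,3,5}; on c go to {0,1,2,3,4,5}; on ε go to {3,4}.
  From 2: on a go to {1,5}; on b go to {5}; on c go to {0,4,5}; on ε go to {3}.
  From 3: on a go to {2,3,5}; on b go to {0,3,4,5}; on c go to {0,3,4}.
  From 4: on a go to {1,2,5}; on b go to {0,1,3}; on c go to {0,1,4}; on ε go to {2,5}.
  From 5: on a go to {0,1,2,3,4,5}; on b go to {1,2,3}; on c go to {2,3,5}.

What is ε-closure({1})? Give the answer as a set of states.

{1,2,3,4,5}

Begin with {1}.
1 →ε {3,4}; add 3, 4.
4 →ε {2,5}; add 2, 5.
ε-closure = {1,2,3,4,5}.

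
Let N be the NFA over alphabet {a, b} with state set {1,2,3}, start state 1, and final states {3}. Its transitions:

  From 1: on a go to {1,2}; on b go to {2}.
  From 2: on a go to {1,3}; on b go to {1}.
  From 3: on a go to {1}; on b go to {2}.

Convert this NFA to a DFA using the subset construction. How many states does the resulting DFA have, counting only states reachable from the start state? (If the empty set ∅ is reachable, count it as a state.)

5

Start state of the DFA: {1}.
{1} --a--> {1,2}  [new]
{1} --b--> {2}  [new]
{1,2} --a--> {1,2,3}  [new]
{1,2} --b--> {1,2}  [seen]
{2} --a--> {1,3}  [new]
{2} --b--> {1}  [seen]
{1,2,3} --a--> {1,2,3}  [seen]
{1,2,3} --b--> {1,2}  [seen]
{1,3} --a--> {1,2}  [seen]
{1,3} --b--> {2}  [seen]
Reachable DFA states: {1}, {1,2}, {2}, {1,2,3}, {1,3}.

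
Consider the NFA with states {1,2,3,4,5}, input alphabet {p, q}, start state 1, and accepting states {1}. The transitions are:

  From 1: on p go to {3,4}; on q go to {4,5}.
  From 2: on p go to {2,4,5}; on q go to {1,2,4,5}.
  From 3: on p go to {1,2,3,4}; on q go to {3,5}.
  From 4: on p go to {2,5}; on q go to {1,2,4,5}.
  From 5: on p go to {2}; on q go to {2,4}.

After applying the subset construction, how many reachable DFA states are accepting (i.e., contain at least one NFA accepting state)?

3

Start state of the DFA: {1}.
{1} --p--> {3,4}  [new]
{1} --q--> {4,5}  [new]
{3,4} --p--> {1,2,3,4,5}  [new]
{3,4} --q--> {1,2,3,4,5}  [seen]
{4,5} --p--> {2,5}  [new]
{4,5} --q--> {1,2,4,5}  [new]
{1,2,3,4,5} --p--> {1,2,3,4,5}  [seen]
{1,2,3,4,5} --q--> {1,2,3,4,5}  [seen]
{2,5} --p--> {2,4,5}  [new]
{2,5} --q--> {1,2,4,5}  [seen]
{1,2,4,5} --p--> {2,3,4,5}  [new]
{1,2,4,5} --q--> {1,2,4,5}  [seen]
{2,4,5} --p--> {2,4,5}  [seen]
{2,4,5} --q--> {1,2,4,5}  [seen]
{2,3,4,5} --p--> {1,2,3,4,5}  [seen]
{2,3,4,5} --q--> {1,2,3,4,5}  [seen]
Reachable DFA states: {1}, {3,4}, {4,5}, {1,2,3,4,5}, {2,5}, {1,2,4,5}, {2,4,5}, {2,3,4,5}.
Accepting DFA states (contain an NFA accepting state): {1}, {1,2,3,4,5}, {1,2,4,5}.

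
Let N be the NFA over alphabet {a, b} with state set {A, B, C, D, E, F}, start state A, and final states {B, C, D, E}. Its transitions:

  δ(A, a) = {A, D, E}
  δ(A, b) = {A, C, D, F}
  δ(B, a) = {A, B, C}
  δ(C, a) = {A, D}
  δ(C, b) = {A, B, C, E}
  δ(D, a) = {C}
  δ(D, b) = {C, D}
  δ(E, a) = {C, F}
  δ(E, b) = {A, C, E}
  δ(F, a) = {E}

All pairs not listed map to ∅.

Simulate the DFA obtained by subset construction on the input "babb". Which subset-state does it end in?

{A, B, C, D, E, F}

Start: {A}.
δ(A,b) = {A, C, D, F}.
Union: {A, C, D, F}.
After b: {A, C, D, F}.
δ(A,a) = {A, D, E}; δ(C,a) = {A, D}; δ(D,a) = {C}; δ(F,a) = {E}.
Union: {A, C, D, E}.
After a: {A, C, D, E}.
δ(A,b) = {A, C, D, F}; δ(C,b) = {A, B, C, E}; δ(D,b) = {C, D}; δ(E,b) = {A, C, E}.
Union: {A, B, C, D, E, F}.
After b: {A, B, C, D, E, F}.
δ(A,b) = {A, C, D, F}; δ(B,b) = ∅; δ(C,b) = {A, B, C, E}; δ(D,b) = {C, D}; δ(E,b) = {A, C, E}; δ(F,b) = ∅.
Union: {A, B, C, D, E, F}.
After b: {A, B, C, D, E, F}.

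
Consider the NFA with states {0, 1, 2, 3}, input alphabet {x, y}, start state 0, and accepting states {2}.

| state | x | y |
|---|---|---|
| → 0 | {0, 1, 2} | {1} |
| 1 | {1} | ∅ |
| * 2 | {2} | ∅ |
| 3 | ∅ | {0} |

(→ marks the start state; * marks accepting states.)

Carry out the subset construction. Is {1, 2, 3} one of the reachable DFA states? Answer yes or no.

no

Start state of the DFA: {0}.
{0} --x--> {0, 1, 2}  [new]
{0} --y--> {1}  [new]
{0, 1, 2} --x--> {0, 1, 2}  [seen]
{0, 1, 2} --y--> {1}  [seen]
{1} --x--> {1}  [seen]
{1} --y--> ∅  [new]
∅ --x--> ∅  [seen]
∅ --y--> ∅  [seen]
Reachable DFA states: {0}, {0, 1, 2}, {1}, ∅.
{1, 2, 3} is not among them.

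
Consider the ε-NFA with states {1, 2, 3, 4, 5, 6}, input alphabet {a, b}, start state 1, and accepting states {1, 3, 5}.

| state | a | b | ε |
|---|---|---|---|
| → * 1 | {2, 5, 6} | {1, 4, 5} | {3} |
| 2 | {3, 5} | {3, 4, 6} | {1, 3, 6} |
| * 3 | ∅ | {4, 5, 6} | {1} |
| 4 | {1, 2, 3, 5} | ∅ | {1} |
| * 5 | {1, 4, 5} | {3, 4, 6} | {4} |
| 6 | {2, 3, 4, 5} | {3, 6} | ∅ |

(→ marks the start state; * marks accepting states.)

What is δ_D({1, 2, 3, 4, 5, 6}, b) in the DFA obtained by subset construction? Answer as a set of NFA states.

{1, 3, 4, 5, 6}

δ(1,b) = {1, 4, 5}; δ(2,b) = {3, 4, 6}; δ(3,b) = {4, 5, 6}; δ(4,b) = ∅; δ(5,b) = {3, 4, 6}; δ(6,b) = {3, 6}.
Union: {1, 3, 4, 5, 6}.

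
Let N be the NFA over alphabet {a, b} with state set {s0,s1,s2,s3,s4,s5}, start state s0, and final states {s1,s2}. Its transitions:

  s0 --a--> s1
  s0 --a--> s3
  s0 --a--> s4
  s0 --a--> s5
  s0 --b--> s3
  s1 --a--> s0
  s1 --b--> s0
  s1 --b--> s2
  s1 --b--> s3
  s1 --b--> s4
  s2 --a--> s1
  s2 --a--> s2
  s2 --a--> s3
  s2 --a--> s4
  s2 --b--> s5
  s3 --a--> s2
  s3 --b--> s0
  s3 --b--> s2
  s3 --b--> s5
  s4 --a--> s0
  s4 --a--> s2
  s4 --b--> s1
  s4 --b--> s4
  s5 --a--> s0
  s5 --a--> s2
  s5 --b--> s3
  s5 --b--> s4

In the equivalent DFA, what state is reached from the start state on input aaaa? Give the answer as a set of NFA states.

Start: {s0}.
δ(s0,a) = {s1,s3,s4,s5}.
Union: {s1,s3,s4,s5}.
After a: {s1,s3,s4,s5}.
δ(s1,a) = {s0}; δ(s3,a) = {s2}; δ(s4,a) = {s0,s2}; δ(s5,a) = {s0,s2}.
Union: {s0,s2}.
After a: {s0,s2}.
δ(s0,a) = {s1,s3,s4,s5}; δ(s2,a) = {s1,s2,s3,s4}.
Union: {s1,s2,s3,s4,s5}.
After a: {s1,s2,s3,s4,s5}.
δ(s1,a) = {s0}; δ(s2,a) = {s1,s2,s3,s4}; δ(s3,a) = {s2}; δ(s4,a) = {s0,s2}; δ(s5,a) = {s0,s2}.
Union: {s0,s1,s2,s3,s4}.
After a: {s0,s1,s2,s3,s4}.

{s0,s1,s2,s3,s4}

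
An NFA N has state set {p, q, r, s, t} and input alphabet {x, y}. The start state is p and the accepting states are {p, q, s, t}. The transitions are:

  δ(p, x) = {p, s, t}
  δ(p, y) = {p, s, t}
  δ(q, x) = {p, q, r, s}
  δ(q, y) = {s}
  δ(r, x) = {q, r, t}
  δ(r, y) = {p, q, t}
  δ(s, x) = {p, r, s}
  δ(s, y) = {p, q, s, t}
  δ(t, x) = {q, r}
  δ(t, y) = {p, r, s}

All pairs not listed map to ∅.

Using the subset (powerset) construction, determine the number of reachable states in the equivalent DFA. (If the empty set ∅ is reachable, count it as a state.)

3

Start state of the DFA: {p}.
{p} --x--> {p, s, t}  [new]
{p} --y--> {p, s, t}  [seen]
{p, s, t} --x--> {p, q, r, s, t}  [new]
{p, s, t} --y--> {p, q, r, s, t}  [seen]
{p, q, r, s, t} --x--> {p, q, r, s, t}  [seen]
{p, q, r, s, t} --y--> {p, q, r, s, t}  [seen]
Reachable DFA states: {p}, {p, s, t}, {p, q, r, s, t}.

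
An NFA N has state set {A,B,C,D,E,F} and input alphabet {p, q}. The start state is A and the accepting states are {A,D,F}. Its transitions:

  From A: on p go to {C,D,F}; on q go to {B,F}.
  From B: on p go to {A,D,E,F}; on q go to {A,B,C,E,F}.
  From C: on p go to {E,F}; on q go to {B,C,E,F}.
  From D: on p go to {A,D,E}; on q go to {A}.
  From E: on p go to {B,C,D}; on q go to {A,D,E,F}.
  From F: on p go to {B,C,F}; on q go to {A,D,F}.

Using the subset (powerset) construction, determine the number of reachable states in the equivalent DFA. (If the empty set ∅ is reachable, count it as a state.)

4

Start state of the DFA: {A}.
{A} --p--> {C,D,F}  [new]
{A} --q--> {B,F}  [new]
{C,D,F} --p--> {A,B,C,D,E,F}  [new]
{C,D,F} --q--> {A,B,C,D,E,F}  [seen]
{B,F} --p--> {A,B,C,D,E,F}  [seen]
{B,F} --q--> {A,B,C,D,E,F}  [seen]
{A,B,C,D,E,F} --p--> {A,B,C,D,E,F}  [seen]
{A,B,C,D,E,F} --q--> {A,B,C,D,E,F}  [seen]
Reachable DFA states: {A}, {C,D,F}, {B,F}, {A,B,C,D,E,F}.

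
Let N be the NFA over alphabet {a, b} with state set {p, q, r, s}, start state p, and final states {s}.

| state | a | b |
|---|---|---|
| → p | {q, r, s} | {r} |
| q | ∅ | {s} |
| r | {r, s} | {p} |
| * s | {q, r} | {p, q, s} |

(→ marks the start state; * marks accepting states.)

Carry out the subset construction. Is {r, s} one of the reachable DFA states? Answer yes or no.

yes

Start state of the DFA: {p}.
{p} --a--> {q, r, s}  [new]
{p} --b--> {r}  [new]
{q, r, s} --a--> {q, r, s}  [seen]
{q, r, s} --b--> {p, q, s}  [new]
{r} --a--> {r, s}  [new]
{r} --b--> {p}  [seen]
{p, q, s} --a--> {q, r, s}  [seen]
{p, q, s} --b--> {p, q, r, s}  [new]
{r, s} --a--> {q, r, s}  [seen]
{r, s} --b--> {p, q, s}  [seen]
{p, q, r, s} --a--> {q, r, s}  [seen]
{p, q, r, s} --b--> {p, q, r, s}  [seen]
Reachable DFA states: {p}, {q, r, s}, {r}, {p, q, s}, {r, s}, {p, q, r, s}.
{r, s} is among them.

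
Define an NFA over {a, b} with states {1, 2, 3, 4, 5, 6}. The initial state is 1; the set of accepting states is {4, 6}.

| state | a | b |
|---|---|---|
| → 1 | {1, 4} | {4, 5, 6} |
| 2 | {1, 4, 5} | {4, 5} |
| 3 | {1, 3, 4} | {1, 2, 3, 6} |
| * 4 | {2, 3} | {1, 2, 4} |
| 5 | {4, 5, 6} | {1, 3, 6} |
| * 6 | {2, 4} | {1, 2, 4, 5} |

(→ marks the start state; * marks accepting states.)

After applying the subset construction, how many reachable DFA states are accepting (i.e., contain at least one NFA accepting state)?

Start state of the DFA: {1}.
{1} --a--> {1, 4}  [new]
{1} --b--> {4, 5, 6}  [new]
{1, 4} --a--> {1, 2, 3, 4}  [new]
{1, 4} --b--> {1, 2, 4, 5, 6}  [new]
{4, 5, 6} --a--> {2, 3, 4, 5, 6}  [new]
{4, 5, 6} --b--> {1, 2, 3, 4, 5, 6}  [new]
{1, 2, 3, 4} --a--> {1, 2, 3, 4, 5}  [new]
{1, 2, 3, 4} --b--> {1, 2, 3, 4, 5, 6}  [seen]
{1, 2, 4, 5, 6} --a--> {1, 2, 3, 4, 5, 6}  [seen]
{1, 2, 4, 5, 6} --b--> {1, 2, 3, 4, 5, 6}  [seen]
{2, 3, 4, 5, 6} --a--> {1, 2, 3, 4, 5, 6}  [seen]
{2, 3, 4, 5, 6} --b--> {1, 2, 3, 4, 5, 6}  [seen]
{1, 2, 3, 4, 5, 6} --a--> {1, 2, 3, 4, 5, 6}  [seen]
{1, 2, 3, 4, 5, 6} --b--> {1, 2, 3, 4, 5, 6}  [seen]
{1, 2, 3, 4, 5} --a--> {1, 2, 3, 4, 5, 6}  [seen]
{1, 2, 3, 4, 5} --b--> {1, 2, 3, 4, 5, 6}  [seen]
Reachable DFA states: {1}, {1, 4}, {4, 5, 6}, {1, 2, 3, 4}, {1, 2, 4, 5, 6}, {2, 3, 4, 5, 6}, {1, 2, 3, 4, 5, 6}, {1, 2, 3, 4, 5}.
Accepting DFA states (contain an NFA accepting state): {1, 4}, {4, 5, 6}, {1, 2, 3, 4}, {1, 2, 4, 5, 6}, {2, 3, 4, 5, 6}, {1, 2, 3, 4, 5, 6}, {1, 2, 3, 4, 5}.

7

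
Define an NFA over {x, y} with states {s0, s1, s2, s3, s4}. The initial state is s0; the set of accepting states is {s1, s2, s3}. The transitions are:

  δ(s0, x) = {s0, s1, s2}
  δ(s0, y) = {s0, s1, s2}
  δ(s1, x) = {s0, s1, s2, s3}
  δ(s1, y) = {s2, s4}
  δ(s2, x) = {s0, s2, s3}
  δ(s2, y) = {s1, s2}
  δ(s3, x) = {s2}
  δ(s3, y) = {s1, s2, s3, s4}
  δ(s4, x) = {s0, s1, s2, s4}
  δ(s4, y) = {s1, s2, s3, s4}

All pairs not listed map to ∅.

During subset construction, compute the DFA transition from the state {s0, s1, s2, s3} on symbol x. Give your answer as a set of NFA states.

δ(s0,x) = {s0, s1, s2}; δ(s1,x) = {s0, s1, s2, s3}; δ(s2,x) = {s0, s2, s3}; δ(s3,x) = {s2}.
Union: {s0, s1, s2, s3}.

{s0, s1, s2, s3}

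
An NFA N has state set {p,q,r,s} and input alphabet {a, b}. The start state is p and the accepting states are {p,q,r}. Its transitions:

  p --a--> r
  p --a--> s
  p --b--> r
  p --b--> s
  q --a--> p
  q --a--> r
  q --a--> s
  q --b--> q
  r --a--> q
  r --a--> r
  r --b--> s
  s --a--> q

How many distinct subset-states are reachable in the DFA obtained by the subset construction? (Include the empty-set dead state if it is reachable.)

Start state of the DFA: {p}.
{p} --a--> {r,s}  [new]
{p} --b--> {r,s}  [seen]
{r,s} --a--> {q,r}  [new]
{r,s} --b--> {s}  [new]
{q,r} --a--> {p,q,r,s}  [new]
{q,r} --b--> {q,s}  [new]
{s} --a--> {q}  [new]
{s} --b--> ∅  [new]
{p,q,r,s} --a--> {p,q,r,s}  [seen]
{p,q,r,s} --b--> {q,r,s}  [new]
{q,s} --a--> {p,q,r,s}  [seen]
{q,s} --b--> {q}  [seen]
{q} --a--> {p,r,s}  [new]
{q} --b--> {q}  [seen]
∅ --a--> ∅  [seen]
∅ --b--> ∅  [seen]
{q,r,s} --a--> {p,q,r,s}  [seen]
{q,r,s} --b--> {q,s}  [seen]
{p,r,s} --a--> {q,r,s}  [seen]
{p,r,s} --b--> {r,s}  [seen]
Reachable DFA states: {p}, {r,s}, {q,r}, {s}, {p,q,r,s}, {q,s}, {q}, ∅, {q,r,s}, {p,r,s}.

10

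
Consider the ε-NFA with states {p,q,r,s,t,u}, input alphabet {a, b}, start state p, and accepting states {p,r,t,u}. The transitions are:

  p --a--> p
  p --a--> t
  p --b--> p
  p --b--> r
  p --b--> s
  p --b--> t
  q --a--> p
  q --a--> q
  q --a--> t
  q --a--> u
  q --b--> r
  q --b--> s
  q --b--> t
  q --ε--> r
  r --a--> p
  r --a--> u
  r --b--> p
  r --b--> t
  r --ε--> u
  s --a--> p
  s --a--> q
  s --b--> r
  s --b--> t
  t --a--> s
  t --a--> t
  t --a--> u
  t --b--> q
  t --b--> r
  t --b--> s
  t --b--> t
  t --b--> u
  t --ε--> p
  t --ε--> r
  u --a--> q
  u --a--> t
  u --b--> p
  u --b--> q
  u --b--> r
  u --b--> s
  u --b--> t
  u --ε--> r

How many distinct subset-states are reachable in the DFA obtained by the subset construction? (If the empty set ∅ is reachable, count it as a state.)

4

Start state of the DFA: {p} (ε-closure of the NFA start).
{p} --a--> {p,r,t,u}  [new]
{p} --b--> {p,r,s,t,u}  [new]
{p,r,t,u} --a--> {p,q,r,s,t,u}  [new]
{p,r,t,u} --b--> {p,q,r,s,t,u}  [seen]
{p,r,s,t,u} --a--> {p,q,r,s,t,u}  [seen]
{p,r,s,t,u} --b--> {p,q,r,s,t,u}  [seen]
{p,q,r,s,t,u} --a--> {p,q,r,s,t,u}  [seen]
{p,q,r,s,t,u} --b--> {p,q,r,s,t,u}  [seen]
Reachable DFA states: {p}, {p,r,t,u}, {p,r,s,t,u}, {p,q,r,s,t,u}.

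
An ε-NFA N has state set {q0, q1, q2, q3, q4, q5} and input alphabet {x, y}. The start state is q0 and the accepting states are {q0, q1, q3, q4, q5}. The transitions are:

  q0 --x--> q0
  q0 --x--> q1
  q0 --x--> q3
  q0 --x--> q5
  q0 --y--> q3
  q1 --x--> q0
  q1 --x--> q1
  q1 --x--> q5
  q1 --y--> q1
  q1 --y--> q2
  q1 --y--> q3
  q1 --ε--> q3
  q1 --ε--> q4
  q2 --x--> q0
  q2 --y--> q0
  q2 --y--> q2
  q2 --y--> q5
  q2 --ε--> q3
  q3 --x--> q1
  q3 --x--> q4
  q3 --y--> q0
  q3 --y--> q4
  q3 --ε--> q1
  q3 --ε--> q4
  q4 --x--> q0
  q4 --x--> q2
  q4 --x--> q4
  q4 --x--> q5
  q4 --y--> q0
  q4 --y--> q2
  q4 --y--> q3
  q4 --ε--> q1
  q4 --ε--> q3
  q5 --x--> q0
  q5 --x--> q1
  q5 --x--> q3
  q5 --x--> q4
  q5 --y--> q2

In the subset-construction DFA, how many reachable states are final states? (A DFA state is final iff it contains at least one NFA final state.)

5

Start state of the DFA: {q0} (ε-closure of the NFA start).
{q0} --x--> {q0, q1, q3, q4, q5}  [new]
{q0} --y--> {q1, q3, q4}  [new]
{q0, q1, q3, q4, q5} --x--> {q0, q1, q2, q3, q4, q5}  [new]
{q0, q1, q3, q4, q5} --y--> {q0, q1, q2, q3, q4}  [new]
{q1, q3, q4} --x--> {q0, q1, q2, q3, q4, q5}  [seen]
{q1, q3, q4} --y--> {q0, q1, q2, q3, q4}  [seen]
{q0, q1, q2, q3, q4, q5} --x--> {q0, q1, q2, q3, q4, q5}  [seen]
{q0, q1, q2, q3, q4, q5} --y--> {q0, q1, q2, q3, q4, q5}  [seen]
{q0, q1, q2, q3, q4} --x--> {q0, q1, q2, q3, q4, q5}  [seen]
{q0, q1, q2, q3, q4} --y--> {q0, q1, q2, q3, q4, q5}  [seen]
Reachable DFA states: {q0}, {q0, q1, q3, q4, q5}, {q1, q3, q4}, {q0, q1, q2, q3, q4, q5}, {q0, q1, q2, q3, q4}.
Accepting DFA states (contain an NFA accepting state): {q0}, {q0, q1, q3, q4, q5}, {q1, q3, q4}, {q0, q1, q2, q3, q4, q5}, {q0, q1, q2, q3, q4}.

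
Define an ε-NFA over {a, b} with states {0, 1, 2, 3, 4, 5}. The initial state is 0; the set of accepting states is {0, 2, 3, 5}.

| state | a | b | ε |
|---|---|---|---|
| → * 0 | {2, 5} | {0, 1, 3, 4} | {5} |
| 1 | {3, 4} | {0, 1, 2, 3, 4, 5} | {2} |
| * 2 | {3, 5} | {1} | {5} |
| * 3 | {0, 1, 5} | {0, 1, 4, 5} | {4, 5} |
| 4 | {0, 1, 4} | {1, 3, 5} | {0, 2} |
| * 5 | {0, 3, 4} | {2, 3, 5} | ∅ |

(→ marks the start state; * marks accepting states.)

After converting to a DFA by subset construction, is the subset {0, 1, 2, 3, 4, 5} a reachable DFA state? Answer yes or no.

Start state of the DFA: {0, 5} (ε-closure of the NFA start).
{0, 5} --a--> {0, 2, 3, 4, 5}  [new]
{0, 5} --b--> {0, 1, 2, 3, 4, 5}  [new]
{0, 2, 3, 4, 5} --a--> {0, 1, 2, 3, 4, 5}  [seen]
{0, 2, 3, 4, 5} --b--> {0, 1, 2, 3, 4, 5}  [seen]
{0, 1, 2, 3, 4, 5} --a--> {0, 1, 2, 3, 4, 5}  [seen]
{0, 1, 2, 3, 4, 5} --b--> {0, 1, 2, 3, 4, 5}  [seen]
Reachable DFA states: {0, 5}, {0, 2, 3, 4, 5}, {0, 1, 2, 3, 4, 5}.
{0, 1, 2, 3, 4, 5} is among them.

yes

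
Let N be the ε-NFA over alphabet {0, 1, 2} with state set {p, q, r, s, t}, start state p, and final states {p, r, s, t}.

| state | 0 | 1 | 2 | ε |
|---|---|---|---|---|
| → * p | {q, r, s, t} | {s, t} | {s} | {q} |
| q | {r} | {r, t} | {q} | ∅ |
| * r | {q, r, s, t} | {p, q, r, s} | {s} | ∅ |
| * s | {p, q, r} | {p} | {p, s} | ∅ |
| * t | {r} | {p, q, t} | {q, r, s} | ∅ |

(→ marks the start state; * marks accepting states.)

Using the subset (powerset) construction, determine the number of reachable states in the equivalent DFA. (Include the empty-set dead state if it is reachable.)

Start state of the DFA: {p, q} (ε-closure of the NFA start).
{p, q} --0--> {q, r, s, t}  [new]
{p, q} --1--> {r, s, t}  [new]
{p, q} --2--> {q, s}  [new]
{q, r, s, t} --0--> {p, q, r, s, t}  [new]
{q, r, s, t} --1--> {p, q, r, s, t}  [seen]
{q, r, s, t} --2--> {p, q, r, s}  [new]
{r, s, t} --0--> {p, q, r, s, t}  [seen]
{r, s, t} --1--> {p, q, r, s, t}  [seen]
{r, s, t} --2--> {p, q, r, s}  [seen]
{q, s} --0--> {p, q, r}  [new]
{q, s} --1--> {p, q, r, t}  [new]
{q, s} --2--> {p, q, s}  [new]
{p, q, r, s, t} --0--> {p, q, r, s, t}  [seen]
{p, q, r, s, t} --1--> {p, q, r, s, t}  [seen]
{p, q, r, s, t} --2--> {p, q, r, s}  [seen]
{p, q, r, s} --0--> {p, q, r, s, t}  [seen]
{p, q, r, s} --1--> {p, q, r, s, t}  [seen]
{p, q, r, s} --2--> {p, q, s}  [seen]
{p, q, r} --0--> {q, r, s, t}  [seen]
{p, q, r} --1--> {p, q, r, s, t}  [seen]
{p, q, r} --2--> {q, s}  [seen]
{p, q, r, t} --0--> {q, r, s, t}  [seen]
{p, q, r, t} --1--> {p, q, r, s, t}  [seen]
{p, q, r, t} --2--> {q, r, s}  [new]
{p, q, s} --0--> {p, q, r, s, t}  [seen]
{p, q, s} --1--> {p, q, r, s, t}  [seen]
{p, q, s} --2--> {p, q, s}  [seen]
{q, r, s} --0--> {p, q, r, s, t}  [seen]
{q, r, s} --1--> {p, q, r, s, t}  [seen]
{q, r, s} --2--> {p, q, s}  [seen]
Reachable DFA states: {p, q}, {q, r, s, t}, {r, s, t}, {q, s}, {p, q, r, s, t}, {p, q, r, s}, {p, q, r}, {p, q, r, t}, {p, q, s}, {q, r, s}.

10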